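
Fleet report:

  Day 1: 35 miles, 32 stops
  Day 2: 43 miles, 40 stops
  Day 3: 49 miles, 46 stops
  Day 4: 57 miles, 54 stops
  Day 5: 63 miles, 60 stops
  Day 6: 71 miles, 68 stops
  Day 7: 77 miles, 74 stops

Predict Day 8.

Miles: alternating steps +8, +6, +8, +6, …; 35, 43, 49, 57, 63, 71, 77 → 85.
Stops goes 32, 40, 46, 54, 60, 68, 74 → 82 (always 3 less than the miles).
So the next record is 85 miles, 82 stops.

85 miles, 82 stops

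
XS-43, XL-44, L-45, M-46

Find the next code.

S-47

Size: runs backward through clothing sizes XS→XL; XS, XL, L, M → S.
Second component: 43, 44, 45, 46 → 47 (+1 each step).
Combining the parts gives S-47.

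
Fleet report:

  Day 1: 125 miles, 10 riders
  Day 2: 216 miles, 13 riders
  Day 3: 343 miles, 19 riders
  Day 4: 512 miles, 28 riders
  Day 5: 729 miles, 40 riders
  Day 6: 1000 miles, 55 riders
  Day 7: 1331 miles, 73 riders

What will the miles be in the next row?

1728

Miles: perfect cubes: 5³, 6³, 7³, …; 125, 216, 343, 512, 729, 1000, 1331 → 1728.
Riders goes 10, 13, 19, 28, 40, 55, 73 → 94 (differences are 3, 6, 9, … (increasing by 3 each time)).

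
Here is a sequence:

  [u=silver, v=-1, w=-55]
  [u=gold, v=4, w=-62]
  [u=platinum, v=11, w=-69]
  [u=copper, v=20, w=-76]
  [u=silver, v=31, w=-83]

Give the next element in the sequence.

U: repeats silver → gold → platinum → copper; silver, gold, platinum, copper, silver → gold.
V: differences are 5, 7, 9, … (increasing by 2 each time), so -1, 4, 11, 20, 31 → 44.
W goes -55, -62, -69, -76, -83 → -90 (−7 each step).
Combining the parts gives [u=gold, v=44, w=-90].

[u=gold, v=44, w=-90]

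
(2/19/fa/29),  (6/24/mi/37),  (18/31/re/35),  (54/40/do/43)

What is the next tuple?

(162/51/ti/41)

First component: 2, 6, 18, 54 → 162 (×3 each step).
Second component: differences are 5, 7, 9, … (increasing by 2 each time), so 19, 24, 31, 40 → 51.
Note: fa, mi, re, do → ti (runs backward through the solfège scale do→ti).
Fourth component: alternating steps +8, −2, +8, −2, …, so 29, 37, 35, 43 → 41.
So the next tuple is (162/51/ti/41).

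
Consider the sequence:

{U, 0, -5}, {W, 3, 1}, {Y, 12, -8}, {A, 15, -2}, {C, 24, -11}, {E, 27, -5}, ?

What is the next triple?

{G, 36, -14}

Letter: letters move forward 2 places in the alphabet, wrapping Z→A; U, W, Y, A, C, E → G.
For the second part, alternating steps +3, +9, +3, +9, …: 0, 3, 12, 15, 24, 27 → 36.
For the third part, alternating steps +6, −9, +6, −9, …: -5, 1, -8, -2, -11, -5 → -14.
So the next triple is {G, 36, -14}.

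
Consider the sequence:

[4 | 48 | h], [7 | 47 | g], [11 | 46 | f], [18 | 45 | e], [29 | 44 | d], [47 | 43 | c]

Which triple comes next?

First component — each term is the sum of the two before it: 4, 7, 11, 18, 29, 47 → 76.
For the second component, −1 each step: 48, 47, 46, 45, 44, 43 → 42.
Letter — letters move back 1 place in the alphabet: h, g, f, e, d, c → b.
So the next triple is [76 | 42 | b].

[76 | 42 | b]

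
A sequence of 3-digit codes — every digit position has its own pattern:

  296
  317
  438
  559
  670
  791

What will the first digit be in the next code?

First digit — +1 each step, mod 10: 2, 3, 4, 5, 6, 7 → 8.
Second digit — +2 each step, mod 10: 9, 1, 3, 5, 7, 9 → 1.
Third digit — +1 each step, mod 10: 6, 7, 8, 9, 0, 1 → 2.

8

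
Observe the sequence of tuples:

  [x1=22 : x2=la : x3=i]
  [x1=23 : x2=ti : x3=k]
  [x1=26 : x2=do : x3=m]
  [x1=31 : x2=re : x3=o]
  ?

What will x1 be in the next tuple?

X1 goes 22, 23, 26, 31 → 38 (differences are 1, 3, 5, … (increasing by 2 each time)).
X2: la, ti, do, re → mi (runs through the solfège scale do→ti).
X3: letters move forward 2 places in the alphabet; i, k, m, o → q.

38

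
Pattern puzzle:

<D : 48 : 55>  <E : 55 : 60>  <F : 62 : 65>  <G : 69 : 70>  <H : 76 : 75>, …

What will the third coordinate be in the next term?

Third coordinate: +5 each step; 55, 60, 65, 70, 75 → 80.

80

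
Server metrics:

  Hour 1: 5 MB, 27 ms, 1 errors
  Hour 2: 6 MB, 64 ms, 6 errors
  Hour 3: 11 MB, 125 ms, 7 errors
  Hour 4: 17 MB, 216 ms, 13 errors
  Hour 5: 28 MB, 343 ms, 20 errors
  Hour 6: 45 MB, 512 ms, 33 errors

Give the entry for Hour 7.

73 MB, 729 ms, 53 errors

MB: each term is the sum of the two before it; 5, 6, 11, 17, 28, 45 → 73.
Ms: 27, 64, 125, 216, 343, 512 → 729 (perfect cubes: 3³, 4³, 5³, …).
For the errors, each term is the sum of the two before it: 1, 6, 7, 13, 20, 33 → 53.
Putting it together: 73 MB, 729 ms, 53 errors.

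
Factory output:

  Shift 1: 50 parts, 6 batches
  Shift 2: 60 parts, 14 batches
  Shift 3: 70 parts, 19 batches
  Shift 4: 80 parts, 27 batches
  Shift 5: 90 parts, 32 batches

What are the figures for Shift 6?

100 parts, 40 batches

Parts: 50, 60, 70, 80, 90 → 100 (+10 each step).
Batches: 6, 14, 19, 27, 32 → 40 (alternating steps +8, +5, +8, +5, …).
Putting it together: 100 parts, 40 batches.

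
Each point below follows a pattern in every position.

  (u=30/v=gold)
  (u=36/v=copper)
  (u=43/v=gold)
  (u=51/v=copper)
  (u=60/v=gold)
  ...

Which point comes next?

U goes 30, 36, 43, 51, 60 → 70 (differences are 6, 7, 8, … (increasing by 1 each time)).
V: gold, copper, gold, copper, gold → copper (alternates gold ↔ copper).
So the next point is (u=70/v=copper).

(u=70/v=copper)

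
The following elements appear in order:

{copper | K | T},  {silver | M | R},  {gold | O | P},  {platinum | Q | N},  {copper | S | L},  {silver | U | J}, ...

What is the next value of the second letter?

Metal: repeats copper → silver → gold → platinum, so copper, silver, gold, platinum, copper, silver → gold.
For the first letter, letters move forward 2 places in the alphabet: K, M, O, Q, S, U → W.
Second letter goes T, R, P, N, L, J → H (letters move back 2 places in the alphabet).

H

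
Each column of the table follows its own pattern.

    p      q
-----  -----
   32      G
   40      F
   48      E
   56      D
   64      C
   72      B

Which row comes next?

80  A

Column p goes 32, 40, 48, 56, 64, 72 → 80 (+8 each step).
Column q goes G, F, E, D, C, B → A (letters move back 1 place in the alphabet).
So the next row is 80  A.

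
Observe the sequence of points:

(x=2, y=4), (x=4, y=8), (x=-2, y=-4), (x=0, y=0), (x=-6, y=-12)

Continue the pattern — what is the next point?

(x=-4, y=-8)

For the x, alternating steps +2, −6, +2, −6, …: 2, 4, -2, 0, -6 → -4.
Y goes 4, 8, -4, 0, -12 → -8 (always 2 × the x).
Putting it together: (x=-4, y=-8).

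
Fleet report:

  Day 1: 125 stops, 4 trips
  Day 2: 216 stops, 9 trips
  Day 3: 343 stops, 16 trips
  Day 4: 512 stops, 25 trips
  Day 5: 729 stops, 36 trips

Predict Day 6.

Stops: 125, 216, 343, 512, 729 → 1000 (perfect cubes: 5³, 6³, 7³, …).
Trips: perfect squares: 2², 3², 4², …; 4, 9, 16, 25, 36 → 49.
Putting it together: 1000 stops, 49 trips.

1000 stops, 49 trips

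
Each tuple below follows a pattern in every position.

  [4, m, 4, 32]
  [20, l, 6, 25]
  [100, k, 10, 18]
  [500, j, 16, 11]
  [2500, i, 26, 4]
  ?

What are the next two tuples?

[12500, h, 42, -3], [62500, g, 68, -10]

First entry goes 4, 20, 100, 500, 2500 → 12500 → 62500 (×5 each step).
For the letter, letters move back 1 place in the alphabet: m, l, k, j, i → h → g.
For the third entry, each term is the sum of the two before it: 4, 6, 10, 16, 26 → 42 → 68.
Fourth entry: 32, 25, 18, 11, 4 → -3 → -10 (−7 each step).
So the next two tuples are [12500, h, 42, -3] and [62500, g, 68, -10].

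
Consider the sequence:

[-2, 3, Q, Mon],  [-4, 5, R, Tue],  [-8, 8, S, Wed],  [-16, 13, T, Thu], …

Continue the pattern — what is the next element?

[-32, 21, U, Fri]

First slot goes -2, -4, -8, -16 → -32 (×2 each step).
Second slot: each term is the sum of the two before it, so 3, 5, 8, 13 → 21.
Letter: Q, R, S, T → U (letters move forward 1 place in the alphabet).
Day: runs through the weekdays Mon→Sun, so Mon, Tue, Wed, Thu → Fri.
So the next element is [-32, 21, U, Fri].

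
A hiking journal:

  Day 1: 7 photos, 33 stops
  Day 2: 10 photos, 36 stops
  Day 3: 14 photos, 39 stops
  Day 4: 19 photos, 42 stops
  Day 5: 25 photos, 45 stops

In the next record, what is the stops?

For the stops, +3 each step: 33, 36, 39, 42, 45 → 48.

48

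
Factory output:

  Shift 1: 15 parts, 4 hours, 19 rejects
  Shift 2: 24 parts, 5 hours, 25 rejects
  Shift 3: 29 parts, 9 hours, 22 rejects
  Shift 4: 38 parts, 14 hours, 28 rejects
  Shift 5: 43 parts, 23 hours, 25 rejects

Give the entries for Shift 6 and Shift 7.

52 parts, 37 hours, 31 rejects; 57 parts, 60 hours, 28 rejects

Parts: alternating steps +9, +5, +9, +5, …, so 15, 24, 29, 38, 43 → 52 → 57.
Hours — each term is the sum of the two before it: 4, 5, 9, 14, 23 → 37 → 60.
Rejects: 19, 25, 22, 28, 25 → 31 → 28 (alternating steps +6, −3, +6, −3, …).
So the next two records are 52 parts, 37 hours, 31 rejects and 57 parts, 60 hours, 28 rejects.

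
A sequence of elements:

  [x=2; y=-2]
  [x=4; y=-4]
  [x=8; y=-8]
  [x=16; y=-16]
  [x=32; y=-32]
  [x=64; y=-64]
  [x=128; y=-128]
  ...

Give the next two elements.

X: ×2 each step, so 2, 4, 8, 16, 32, 64, 128 → 256 → 512.
Y: always the negative of the x; -2, -4, -8, -16, -32, -64, -128 → -256 → -512.
So the next two elements are [x=256; y=-256] and [x=512; y=-512].

[x=256; y=-256], [x=512; y=-512]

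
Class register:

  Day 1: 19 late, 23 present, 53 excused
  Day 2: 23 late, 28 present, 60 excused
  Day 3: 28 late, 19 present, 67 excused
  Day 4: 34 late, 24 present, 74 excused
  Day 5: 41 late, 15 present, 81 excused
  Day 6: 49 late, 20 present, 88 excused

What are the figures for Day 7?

Late goes 19, 23, 28, 34, 41, 49 → 58 (differences are 4, 5, 6, … (increasing by 1 each time)).
Present — alternating steps +5, −9, +5, −9, …: 23, 28, 19, 24, 15, 20 → 11.
Excused: +7 each step, so 53, 60, 67, 74, 81, 88 → 95.
So the next row is 58 late, 11 present, 95 excused.

58 late, 11 present, 95 excused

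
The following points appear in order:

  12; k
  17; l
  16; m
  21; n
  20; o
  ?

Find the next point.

For the first part, alternating steps +5, −1, +5, −1, …: 12, 17, 16, 21, 20 → 25.
Letter: letters move forward 1 place in the alphabet, so k, l, m, n, o → p.
Putting it together: 25; p.

25; p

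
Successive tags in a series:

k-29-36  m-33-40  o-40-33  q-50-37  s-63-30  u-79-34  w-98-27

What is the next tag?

For the letter, letters move forward 2 places in the alphabet: k, m, o, q, s, u, w → y.
Second component goes 29, 33, 40, 50, 63, 79, 98 → 120 (differences are 4, 7, 10, … (increasing by 3 each time)).
Third component: 36, 40, 33, 37, 30, 34, 27 → 31 (alternating steps +4, −7, +4, −7, …).
So the next tag is y-120-31.

y-120-31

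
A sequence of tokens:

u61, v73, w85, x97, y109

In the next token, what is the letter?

For the letter, letters move forward 1 place in the alphabet: u, v, w, x, y → z.

z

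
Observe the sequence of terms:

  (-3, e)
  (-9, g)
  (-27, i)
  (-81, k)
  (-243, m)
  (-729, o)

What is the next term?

First part: ×3 each step; -3, -9, -27, -81, -243, -729 → -2187.
Letter goes e, g, i, k, m, o → q (letters move forward 2 places in the alphabet).
Putting it together: (-2187, q).

(-2187, q)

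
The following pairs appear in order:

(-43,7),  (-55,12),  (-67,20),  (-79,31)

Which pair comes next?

(-91,45)

First slot: −12 each step; -43, -55, -67, -79 → -91.
Second slot: 7, 12, 20, 31 → 45 (differences are 5, 8, 11, … (increasing by 3 each time)).
Combining the parts gives (-91,45).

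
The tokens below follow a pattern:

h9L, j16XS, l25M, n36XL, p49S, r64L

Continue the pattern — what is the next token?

Letter goes h, j, l, n, p, r → t (letters move forward 2 places in the alphabet).
Second component: 9, 16, 25, 36, 49, 64 → 81 (perfect squares: 3², 4², 5², …).
Size — repeats L → XS → M → XL → S: L, XS, M, XL, S, L → XS.
So the next token is t81XS.

t81XS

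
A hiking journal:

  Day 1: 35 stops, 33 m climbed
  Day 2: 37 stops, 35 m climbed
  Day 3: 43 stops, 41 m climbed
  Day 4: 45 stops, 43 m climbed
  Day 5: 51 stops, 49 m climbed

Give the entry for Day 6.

Stops goes 35, 37, 43, 45, 51 → 53 (alternating steps +2, +6, +2, +6, …).
M climbed: always 2 less than the stops, so 33, 35, 41, 43, 49 → 51.
Putting it together: 53 stops, 51 m climbed.

53 stops, 51 m climbed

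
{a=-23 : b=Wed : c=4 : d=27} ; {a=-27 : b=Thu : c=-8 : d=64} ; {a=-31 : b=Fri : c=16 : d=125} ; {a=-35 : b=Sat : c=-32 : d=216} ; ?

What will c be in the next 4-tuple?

64

C: ×(-2) each step; 4, -8, 16, -32 → 64.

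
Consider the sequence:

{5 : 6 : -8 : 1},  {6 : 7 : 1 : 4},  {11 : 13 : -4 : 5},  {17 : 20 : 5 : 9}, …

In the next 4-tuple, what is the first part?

For the first part, each term is the sum of the two before it: 5, 6, 11, 17 → 28.

28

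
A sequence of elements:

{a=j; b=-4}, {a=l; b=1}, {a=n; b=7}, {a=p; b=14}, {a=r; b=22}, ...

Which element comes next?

{a=t; b=31}

A: letters move forward 2 places in the alphabet, so j, l, n, p, r → t.
B: differences are 5, 6, 7, … (increasing by 1 each time); -4, 1, 7, 14, 22 → 31.
Putting it together: {a=t; b=31}.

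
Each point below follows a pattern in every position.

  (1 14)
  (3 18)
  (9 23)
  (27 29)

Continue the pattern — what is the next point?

For the first part, ×3 each step: 1, 3, 9, 27 → 81.
Second part: differences are 4, 5, 6, … (increasing by 1 each time), so 14, 18, 23, 29 → 36.
Putting it together: (81 36).

(81 36)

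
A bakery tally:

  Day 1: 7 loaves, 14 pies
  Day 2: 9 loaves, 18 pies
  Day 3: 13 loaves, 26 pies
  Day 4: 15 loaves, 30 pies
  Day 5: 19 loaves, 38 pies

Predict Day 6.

Loaves: alternating steps +2, +4, +2, +4, …, so 7, 9, 13, 15, 19 → 21.
For the pies, always 2 × the loaves: 14, 18, 26, 30, 38 → 42.
Putting it together: 21 loaves, 42 pies.

21 loaves, 42 pies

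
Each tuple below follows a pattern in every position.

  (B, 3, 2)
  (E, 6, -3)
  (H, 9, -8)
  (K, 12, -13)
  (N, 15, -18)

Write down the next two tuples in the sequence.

(Q, 18, -23), (T, 21, -28)

Letter: B, E, H, K, N → Q → T (letters move forward 3 places in the alphabet).
Second component — +3 each step: 3, 6, 9, 12, 15 → 18 → 21.
Third component: 2, -3, -8, -13, -18 → -23 → -28 (−5 each step).
Putting the parts together: (Q, 18, -23) and then (T, 21, -28).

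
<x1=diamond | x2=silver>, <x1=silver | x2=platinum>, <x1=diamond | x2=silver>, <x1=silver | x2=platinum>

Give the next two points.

<x1=diamond | x2=silver>, <x1=silver | x2=platinum>

X1 goes diamond, silver, diamond, silver → diamond → silver (alternates diamond ↔ silver).
X2 — alternates silver ↔ platinum: silver, platinum, silver, platinum → silver → platinum.
Putting the parts together: <x1=diamond | x2=silver> and then <x1=silver | x2=platinum>.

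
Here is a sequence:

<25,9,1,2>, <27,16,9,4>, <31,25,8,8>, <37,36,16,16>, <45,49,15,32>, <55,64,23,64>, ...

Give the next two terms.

First entry: differences are 2, 4, 6, … (increasing by 2 each time); 25, 27, 31, 37, 45, 55 → 67 → 81.
Second entry — perfect squares: 3², 4², 5², …: 9, 16, 25, 36, 49, 64 → 81 → 100.
Third entry: 1, 9, 8, 16, 15, 23 → 22 → 30 (alternating steps +8, −1, +8, −1, …).
Fourth entry — ×2 each step: 2, 4, 8, 16, 32, 64 → 128 → 256.
So the next two terms are <67,81,22,128> and <81,100,30,256>.

<67,81,22,128>, <81,100,30,256>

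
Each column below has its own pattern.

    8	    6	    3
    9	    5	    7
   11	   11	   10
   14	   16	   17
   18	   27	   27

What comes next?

First component: 8, 9, 11, 14, 18 → 23 (differences are 1, 2, 3, … (increasing by 1 each time)).
Second component: 6, 5, 11, 16, 27 → 43 (each term is the sum of the two before it).
Third component: each term is the sum of the two before it, so 3, 7, 10, 17, 27 → 44.
So the next row is 23  43  44.

23  43  44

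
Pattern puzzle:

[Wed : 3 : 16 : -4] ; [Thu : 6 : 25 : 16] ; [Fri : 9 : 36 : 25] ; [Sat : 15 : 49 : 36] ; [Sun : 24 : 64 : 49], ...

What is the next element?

Day: runs through the weekdays Mon→Sun, so Wed, Thu, Fri, Sat, Sun → Mon.
Second part goes 3, 6, 9, 15, 24 → 39 (each term is the sum of the two before it).
Third part — perfect squares: 4², 5², 6², …: 16, 25, 36, 49, 64 → 81.
Fourth part goes -4, 16, 25, 36, 49 → 64 (always the previous value of the third part).
Combining the parts gives [Mon : 39 : 81 : 64].

[Mon : 39 : 81 : 64]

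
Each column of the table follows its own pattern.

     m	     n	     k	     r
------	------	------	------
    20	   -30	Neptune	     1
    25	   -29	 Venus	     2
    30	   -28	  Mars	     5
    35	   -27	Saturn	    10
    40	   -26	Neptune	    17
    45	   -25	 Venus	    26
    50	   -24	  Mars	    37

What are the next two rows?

55  -23  Saturn  50; 60  -22  Neptune  65

For the column m, +5 each step: 20, 25, 30, 35, 40, 45, 50 → 55 → 60.
Column n: +1 each step, so -30, -29, -28, -27, -26, -25, -24 → -23 → -22.
Column k: repeats Neptune → Venus → Mars → Saturn; Neptune, Venus, Mars, Saturn, Neptune, Venus, Mars → Saturn → Neptune.
Column r: differences are 1, 3, 5, … (increasing by 2 each time); 1, 2, 5, 10, 17, 26, 37 → 50 → 65.
Putting the parts together: 55  -23  Saturn  50 and then 60  -22  Neptune  65.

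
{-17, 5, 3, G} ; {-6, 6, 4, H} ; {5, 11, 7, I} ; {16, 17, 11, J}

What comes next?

{27, 28, 18, K}

First entry: +11 each step; -17, -6, 5, 16 → 27.
For the second entry, each term is the sum of the two before it: 5, 6, 11, 17 → 28.
Third entry goes 3, 4, 7, 11 → 18 (each term is the sum of the two before it).
Letter goes G, H, I, J → K (letters move forward 1 place in the alphabet).
Putting it together: {27, 28, 18, K}.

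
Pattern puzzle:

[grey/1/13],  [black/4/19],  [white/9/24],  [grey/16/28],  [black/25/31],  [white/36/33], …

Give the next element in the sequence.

[grey/49/34]

Shade: grey, black, white, grey, black, white → grey (repeats grey → black → white).
Second slot: perfect squares: 1², 2², 3², …, so 1, 4, 9, 16, 25, 36 → 49.
Third slot — differences are 6, 5, 4, … (decreasing by 1 each time): 13, 19, 24, 28, 31, 33 → 34.
So the next element is [grey/49/34].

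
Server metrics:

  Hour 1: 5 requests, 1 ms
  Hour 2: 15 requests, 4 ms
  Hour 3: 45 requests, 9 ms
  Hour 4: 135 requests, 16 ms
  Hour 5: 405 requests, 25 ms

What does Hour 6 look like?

Requests: 5, 15, 45, 135, 405 → 1215 (×3 each step).
Ms: perfect squares: 1², 2², 3², …, so 1, 4, 9, 16, 25 → 36.
So the next row is 1215 requests, 36 ms.

1215 requests, 36 ms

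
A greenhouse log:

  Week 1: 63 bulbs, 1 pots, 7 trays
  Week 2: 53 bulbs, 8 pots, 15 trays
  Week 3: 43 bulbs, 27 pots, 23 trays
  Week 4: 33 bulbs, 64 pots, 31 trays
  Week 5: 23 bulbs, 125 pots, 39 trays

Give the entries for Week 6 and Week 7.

Bulbs — −10 each step: 63, 53, 43, 33, 23 → 13 → 3.
Pots goes 1, 8, 27, 64, 125 → 216 → 343 (perfect cubes: 1³, 2³, 3³, …).
Trays: +8 each step; 7, 15, 23, 31, 39 → 47 → 55.
So the next two rows are 13 bulbs, 216 pots, 47 trays and 3 bulbs, 343 pots, 55 trays.

13 bulbs, 216 pots, 47 trays; 3 bulbs, 343 pots, 55 trays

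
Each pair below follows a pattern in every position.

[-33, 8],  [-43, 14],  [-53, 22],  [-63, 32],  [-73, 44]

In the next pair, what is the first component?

-83

First component: −10 each step; -33, -43, -53, -63, -73 → -83.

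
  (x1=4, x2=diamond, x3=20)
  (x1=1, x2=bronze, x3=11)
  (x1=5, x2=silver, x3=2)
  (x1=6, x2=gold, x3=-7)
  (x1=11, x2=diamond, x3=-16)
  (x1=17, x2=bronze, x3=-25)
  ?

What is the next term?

X1: each term is the sum of the two before it; 4, 1, 5, 6, 11, 17 → 28.
X2 — repeats diamond → bronze → silver → gold: diamond, bronze, silver, gold, diamond, bronze → silver.
X3 — −9 each step: 20, 11, 2, -7, -16, -25 → -34.
Combining the parts gives (x1=28, x2=silver, x3=-34).

(x1=28, x2=silver, x3=-34)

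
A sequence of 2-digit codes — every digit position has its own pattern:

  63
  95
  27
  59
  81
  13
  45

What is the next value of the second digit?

Second digit goes 3, 5, 7, 9, 1, 3, 5 → 7 (+2 each step, mod 10).

7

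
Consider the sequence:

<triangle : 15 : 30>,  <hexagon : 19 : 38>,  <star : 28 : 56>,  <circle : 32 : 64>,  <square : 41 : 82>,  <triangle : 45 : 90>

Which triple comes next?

Shape — repeats triangle → hexagon → star → circle → square: triangle, hexagon, star, circle, square, triangle → hexagon.
Second value — alternating steps +4, +9, +4, +9, …: 15, 19, 28, 32, 41, 45 → 54.
Third value: always 2 × the second value, so 30, 38, 56, 64, 82, 90 → 108.
So the next triple is <hexagon : 54 : 108>.

<hexagon : 54 : 108>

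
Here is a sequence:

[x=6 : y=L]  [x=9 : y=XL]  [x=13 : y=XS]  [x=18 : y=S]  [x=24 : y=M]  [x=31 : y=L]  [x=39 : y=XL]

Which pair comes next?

[x=48 : y=XS]

X — differences are 3, 4, 5, … (increasing by 1 each time): 6, 9, 13, 18, 24, 31, 39 → 48.
Y: L, XL, XS, S, M, L, XL → XS (repeats L → XL → XS → S → M).
Putting it together: [x=48 : y=XS].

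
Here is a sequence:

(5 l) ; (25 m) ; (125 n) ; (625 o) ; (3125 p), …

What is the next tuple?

First entry: ×5 each step; 5, 25, 125, 625, 3125 → 15625.
Letter: letters move forward 1 place in the alphabet; l, m, n, o, p → q.
Putting it together: (15625 q).

(15625 q)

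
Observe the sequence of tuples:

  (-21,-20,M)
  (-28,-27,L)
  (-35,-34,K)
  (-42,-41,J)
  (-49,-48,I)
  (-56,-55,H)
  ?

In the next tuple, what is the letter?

G

Letter goes M, L, K, J, I, H → G (letters move back 1 place in the alphabet).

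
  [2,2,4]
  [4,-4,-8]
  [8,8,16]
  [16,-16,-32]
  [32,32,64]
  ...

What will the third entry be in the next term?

Second entry — ×(-2) each step: 2, -4, 8, -16, 32 → -64.
Third entry: always 2 × the second entry; 4, -8, 16, -32, 64 → -128.

-128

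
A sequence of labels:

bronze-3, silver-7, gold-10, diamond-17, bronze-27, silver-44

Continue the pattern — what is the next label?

gold-71

Rank: repeats bronze → silver → gold → diamond; bronze, silver, gold, diamond, bronze, silver → gold.
Second component goes 3, 7, 10, 17, 27, 44 → 71 (each term is the sum of the two before it).
Combining the parts gives gold-71.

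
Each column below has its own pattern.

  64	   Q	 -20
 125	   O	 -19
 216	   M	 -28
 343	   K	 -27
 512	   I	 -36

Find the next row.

First component: perfect cubes: 4³, 5³, 6³, …, so 64, 125, 216, 343, 512 → 729.
Letter — letters move back 2 places in the alphabet: Q, O, M, K, I → G.
Third component: alternating steps +1, −9, +1, −9, …, so -20, -19, -28, -27, -36 → -35.
So the next row is 729  G  -35.

729  G  -35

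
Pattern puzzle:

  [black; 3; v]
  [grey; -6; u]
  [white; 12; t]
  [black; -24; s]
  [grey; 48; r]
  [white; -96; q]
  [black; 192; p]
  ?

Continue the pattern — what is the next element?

Shade: repeats black → grey → white; black, grey, white, black, grey, white, black → grey.
Second entry: 3, -6, 12, -24, 48, -96, 192 → -384 (×(-2) each step).
Letter: letters move back 1 place in the alphabet, so v, u, t, s, r, q, p → o.
Putting it together: [grey; -384; o].

[grey; -384; o]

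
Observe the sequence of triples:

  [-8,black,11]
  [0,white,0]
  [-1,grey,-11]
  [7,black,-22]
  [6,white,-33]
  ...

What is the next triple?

First slot: -8, 0, -1, 7, 6 → 14 (alternating steps +8, −1, +8, −1, …).
Shade — repeats black → white → grey: black, white, grey, black, white → grey.
Third slot — −11 each step: 11, 0, -11, -22, -33 → -44.
Combining the parts gives [14,grey,-44].

[14,grey,-44]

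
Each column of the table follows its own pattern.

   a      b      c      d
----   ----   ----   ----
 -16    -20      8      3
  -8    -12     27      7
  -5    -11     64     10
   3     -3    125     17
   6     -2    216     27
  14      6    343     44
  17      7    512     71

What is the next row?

25  15  729  115

Column a: alternating steps +8, +3, +8, +3, …; -16, -8, -5, 3, 6, 14, 17 → 25.
Column b: -20, -12, -11, -3, -2, 6, 7 → 15 (alternating steps +8, +1, +8, +1, …).
Column c — perfect cubes: 2³, 3³, 4³, …: 8, 27, 64, 125, 216, 343, 512 → 729.
For the column d, each term is the sum of the two before it: 3, 7, 10, 17, 27, 44, 71 → 115.
Putting it together: 25  15  729  115.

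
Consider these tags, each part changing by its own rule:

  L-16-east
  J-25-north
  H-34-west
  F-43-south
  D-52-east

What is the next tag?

Letter: letters move back 2 places in the alphabet; L, J, H, F, D → B.
Second component: +9 each step, so 16, 25, 34, 43, 52 → 61.
Direction goes east, north, west, south, east → north (repeats east → north → west → south).
So the next tag is B-61-north.

B-61-north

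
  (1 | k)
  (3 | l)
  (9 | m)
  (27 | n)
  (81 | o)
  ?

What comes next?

(243 | p)

First slot — ×3 each step: 1, 3, 9, 27, 81 → 243.
Letter goes k, l, m, n, o → p (letters move forward 1 place in the alphabet).
So the next point is (243 | p).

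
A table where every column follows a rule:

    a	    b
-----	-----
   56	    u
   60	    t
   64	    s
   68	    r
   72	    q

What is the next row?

Column a: 56, 60, 64, 68, 72 → 76 (+4 each step).
Column b — letters move back 1 place in the alphabet: u, t, s, r, q → p.
Combining the parts gives 76  p.

76  p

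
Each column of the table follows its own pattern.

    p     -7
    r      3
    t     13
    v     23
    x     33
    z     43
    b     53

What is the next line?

d  63

Letter: letters move forward 2 places in the alphabet, wrapping Z→A, so p, r, t, v, x, z, b → d.
Second component — +10 each step: -7, 3, 13, 23, 33, 43, 53 → 63.
Putting it together: d  63.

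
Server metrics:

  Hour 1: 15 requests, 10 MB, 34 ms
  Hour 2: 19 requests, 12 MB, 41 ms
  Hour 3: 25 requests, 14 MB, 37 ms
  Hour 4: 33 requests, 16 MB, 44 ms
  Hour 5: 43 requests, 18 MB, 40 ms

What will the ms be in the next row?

For the ms, alternating steps +7, −4, +7, −4, …: 34, 41, 37, 44, 40 → 47.

47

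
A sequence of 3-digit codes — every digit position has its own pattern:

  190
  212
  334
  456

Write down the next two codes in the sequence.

578, 690

First digit: +1 each step, mod 10; 1, 2, 3, 4 → 5 → 6.
Second digit: +2 each step, mod 10, so 9, 1, 3, 5 → 7 → 9.
Third digit: 0, 2, 4, 6 → 8 → 0 (+2 each step, mod 10).
Putting the parts together: 578 and then 690.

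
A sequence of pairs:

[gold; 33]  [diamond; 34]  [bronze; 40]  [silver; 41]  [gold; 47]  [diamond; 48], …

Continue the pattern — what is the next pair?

[bronze; 54]

Rank goes gold, diamond, bronze, silver, gold, diamond → bronze (repeats gold → diamond → bronze → silver).
Second coordinate: 33, 34, 40, 41, 47, 48 → 54 (alternating steps +1, +6, +1, +6, …).
So the next pair is [bronze; 54].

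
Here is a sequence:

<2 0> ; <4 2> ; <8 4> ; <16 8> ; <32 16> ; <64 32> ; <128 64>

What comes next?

First entry: ×2 each step, so 2, 4, 8, 16, 32, 64, 128 → 256.
Second entry — always the previous value of the first entry: 0, 2, 4, 8, 16, 32, 64 → 128.
Putting it together: <256 128>.

<256 128>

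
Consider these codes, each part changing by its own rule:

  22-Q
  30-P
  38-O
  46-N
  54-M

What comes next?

First component — +8 each step: 22, 30, 38, 46, 54 → 62.
Letter: letters move back 1 place in the alphabet, so Q, P, O, N, M → L.
Combining the parts gives 62-L.

62-L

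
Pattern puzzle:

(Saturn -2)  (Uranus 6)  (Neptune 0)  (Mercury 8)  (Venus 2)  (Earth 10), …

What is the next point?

(Mars 4)

Planet: runs through the planets Mercury→Neptune; Saturn, Uranus, Neptune, Mercury, Venus, Earth → Mars.
Second coordinate goes -2, 6, 0, 8, 2, 10 → 4 (alternating steps +8, −6, +8, −6, …).
Putting it together: (Mars 4).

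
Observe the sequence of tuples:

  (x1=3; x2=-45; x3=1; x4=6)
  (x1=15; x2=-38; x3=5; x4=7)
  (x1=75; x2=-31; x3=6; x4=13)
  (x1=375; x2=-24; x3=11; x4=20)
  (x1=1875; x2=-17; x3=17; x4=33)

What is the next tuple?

(x1=9375; x2=-10; x3=28; x4=53)

X1 — ×5 each step: 3, 15, 75, 375, 1875 → 9375.
X2 — +7 each step: -45, -38, -31, -24, -17 → -10.
X3: each term is the sum of the two before it; 1, 5, 6, 11, 17 → 28.
For the x4, each term is the sum of the two before it: 6, 7, 13, 20, 33 → 53.
So the next tuple is (x1=9375; x2=-10; x3=28; x4=53).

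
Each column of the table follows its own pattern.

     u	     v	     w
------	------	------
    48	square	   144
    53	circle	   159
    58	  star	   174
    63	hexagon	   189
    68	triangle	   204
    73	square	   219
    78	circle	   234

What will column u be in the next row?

83

Column u: 48, 53, 58, 63, 68, 73, 78 → 83 (+5 each step).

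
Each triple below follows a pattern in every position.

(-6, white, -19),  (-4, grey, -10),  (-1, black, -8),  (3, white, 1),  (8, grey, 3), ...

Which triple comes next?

(14, black, 12)

First component goes -6, -4, -1, 3, 8 → 14 (differences are 2, 3, 4, … (increasing by 1 each time)).
For the shade, repeats white → grey → black: white, grey, black, white, grey → black.
For the third component, alternating steps +9, +2, +9, +2, …: -19, -10, -8, 1, 3 → 12.
Combining the parts gives (14, black, 12).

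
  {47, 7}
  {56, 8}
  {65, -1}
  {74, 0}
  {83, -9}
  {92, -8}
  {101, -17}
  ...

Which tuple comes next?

First part: +9 each step, so 47, 56, 65, 74, 83, 92, 101 → 110.
For the second part, alternating steps +1, −9, +1, −9, …: 7, 8, -1, 0, -9, -8, -17 → -16.
Putting it together: {110, -16}.

{110, -16}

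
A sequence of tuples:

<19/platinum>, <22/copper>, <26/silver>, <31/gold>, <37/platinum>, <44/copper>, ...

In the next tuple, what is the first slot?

52

For the first slot, differences are 3, 4, 5, … (increasing by 1 each time): 19, 22, 26, 31, 37, 44 → 52.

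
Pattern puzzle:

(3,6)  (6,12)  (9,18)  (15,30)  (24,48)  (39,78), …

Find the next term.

(63,126)

First component: each term is the sum of the two before it, so 3, 6, 9, 15, 24, 39 → 63.
Second component: always 2 × the first component; 6, 12, 18, 30, 48, 78 → 126.
So the next term is (63,126).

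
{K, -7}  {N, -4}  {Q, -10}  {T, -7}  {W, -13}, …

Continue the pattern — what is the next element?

{Z, -10}

Letter goes K, N, Q, T, W → Z (letters move forward 3 places in the alphabet).
Second slot: -7, -4, -10, -7, -13 → -10 (alternating steps +3, −6, +3, −6, …).
Putting it together: {Z, -10}.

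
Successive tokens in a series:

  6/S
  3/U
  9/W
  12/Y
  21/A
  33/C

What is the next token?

54/E

First component goes 6, 3, 9, 12, 21, 33 → 54 (each term is the sum of the two before it).
Letter: S, U, W, Y, A, C → E (letters move forward 2 places in the alphabet, wrapping Z→A).
Combining the parts gives 54/E.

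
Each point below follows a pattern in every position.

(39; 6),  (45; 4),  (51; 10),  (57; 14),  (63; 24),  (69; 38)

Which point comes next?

First coordinate goes 39, 45, 51, 57, 63, 69 → 75 (+6 each step).
Second coordinate goes 6, 4, 10, 14, 24, 38 → 62 (each term is the sum of the two before it).
Putting it together: (75; 62).

(75; 62)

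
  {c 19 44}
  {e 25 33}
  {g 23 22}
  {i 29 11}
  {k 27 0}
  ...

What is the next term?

{m 33 -11}

For the letter, letters move forward 2 places in the alphabet: c, e, g, i, k → m.
Second entry: alternating steps +6, −2, +6, −2, …; 19, 25, 23, 29, 27 → 33.
For the third entry, −11 each step: 44, 33, 22, 11, 0 → -11.
Combining the parts gives {m 33 -11}.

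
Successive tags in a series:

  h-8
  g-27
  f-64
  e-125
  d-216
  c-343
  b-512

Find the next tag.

a-729

Letter: letters move back 1 place in the alphabet, so h, g, f, e, d, c, b → a.
Second component — perfect cubes: 2³, 3³, 4³, …: 8, 27, 64, 125, 216, 343, 512 → 729.
So the next tag is a-729.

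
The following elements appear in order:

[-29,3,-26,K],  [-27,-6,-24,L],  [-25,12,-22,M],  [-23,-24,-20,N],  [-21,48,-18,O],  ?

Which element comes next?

[-19,-96,-16,P]

First value: +2 each step, so -29, -27, -25, -23, -21 → -19.
Second value: ×(-2) each step, so 3, -6, 12, -24, 48 → -96.
Third value goes -26, -24, -22, -20, -18 → -16 (always 3 more than the first value).
Letter — letters move forward 1 place in the alphabet: K, L, M, N, O → P.
So the next element is [-19,-96,-16,P].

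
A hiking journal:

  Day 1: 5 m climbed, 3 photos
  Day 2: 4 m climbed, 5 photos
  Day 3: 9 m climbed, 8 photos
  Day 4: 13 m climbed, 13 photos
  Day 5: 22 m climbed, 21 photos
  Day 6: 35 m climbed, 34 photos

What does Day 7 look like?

57 m climbed, 55 photos

For the m climbed, each term is the sum of the two before it: 5, 4, 9, 13, 22, 35 → 57.
Photos goes 3, 5, 8, 13, 21, 34 → 55 (each term is the sum of the two before it).
So the next line is 57 m climbed, 55 photos.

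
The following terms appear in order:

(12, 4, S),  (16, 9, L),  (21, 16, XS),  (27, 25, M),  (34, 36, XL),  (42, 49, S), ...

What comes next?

First part: 12, 16, 21, 27, 34, 42 → 51 (differences are 4, 5, 6, … (increasing by 1 each time)).
Second part: perfect squares: 2², 3², 4², …, so 4, 9, 16, 25, 36, 49 → 64.
Size goes S, L, XS, M, XL, S → L (repeats S → L → XS → M → XL).
Combining the parts gives (51, 64, L).

(51, 64, L)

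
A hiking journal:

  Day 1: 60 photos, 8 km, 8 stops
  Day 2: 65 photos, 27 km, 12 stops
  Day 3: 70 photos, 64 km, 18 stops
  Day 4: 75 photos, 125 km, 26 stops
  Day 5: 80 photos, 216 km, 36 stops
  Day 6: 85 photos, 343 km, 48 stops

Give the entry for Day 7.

90 photos, 512 km, 62 stops

Photos — +5 each step: 60, 65, 70, 75, 80, 85 → 90.
Km: perfect cubes: 2³, 3³, 4³, …; 8, 27, 64, 125, 216, 343 → 512.
Stops: 8, 12, 18, 26, 36, 48 → 62 (differences are 4, 6, 8, … (increasing by 2 each time)).
Combining the parts gives 90 photos, 512 km, 62 stops.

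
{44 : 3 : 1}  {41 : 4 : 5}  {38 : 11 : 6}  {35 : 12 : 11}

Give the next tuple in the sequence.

For the first entry, −3 each step: 44, 41, 38, 35 → 32.
Second entry — alternating steps +1, +7, +1, +7, …: 3, 4, 11, 12 → 19.
Third entry: each term is the sum of the two before it, so 1, 5, 6, 11 → 17.
So the next tuple is {32 : 19 : 17}.

{32 : 19 : 17}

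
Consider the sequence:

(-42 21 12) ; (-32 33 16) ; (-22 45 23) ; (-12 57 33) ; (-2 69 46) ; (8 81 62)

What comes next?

(18 93 81)

First slot: +10 each step; -42, -32, -22, -12, -2, 8 → 18.
Second slot: +12 each step, so 21, 33, 45, 57, 69, 81 → 93.
Third slot goes 12, 16, 23, 33, 46, 62 → 81 (differences are 4, 7, 10, … (increasing by 3 each time)).
So the next term is (18 93 81).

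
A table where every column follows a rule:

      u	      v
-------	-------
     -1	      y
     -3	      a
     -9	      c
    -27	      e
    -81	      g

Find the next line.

Column u: -1, -3, -9, -27, -81 → -243 (×3 each step).
Column v — letters move forward 2 places in the alphabet, wrapping Z→A: y, a, c, e, g → i.
Putting it together: -243  i.

-243  i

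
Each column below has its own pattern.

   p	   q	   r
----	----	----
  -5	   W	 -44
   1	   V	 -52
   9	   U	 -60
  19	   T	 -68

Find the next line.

Column p: differences are 6, 8, 10, … (increasing by 2 each time), so -5, 1, 9, 19 → 31.
Column q: letters move back 1 place in the alphabet, so W, V, U, T → S.
Column r — −8 each step: -44, -52, -60, -68 → -76.
So the next line is 31  S  -76.

31  S  -76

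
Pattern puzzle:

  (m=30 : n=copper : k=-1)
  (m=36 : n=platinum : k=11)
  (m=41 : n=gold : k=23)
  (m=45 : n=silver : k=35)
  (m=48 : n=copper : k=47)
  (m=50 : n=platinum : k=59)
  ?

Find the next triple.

(m=51 : n=gold : k=71)

M: 30, 36, 41, 45, 48, 50 → 51 (differences are 6, 5, 4, … (decreasing by 1 each time)).
For the n, repeats copper → platinum → gold → silver: copper, platinum, gold, silver, copper, platinum → gold.
K: +12 each step, so -1, 11, 23, 35, 47, 59 → 71.
Putting it together: (m=51 : n=gold : k=71).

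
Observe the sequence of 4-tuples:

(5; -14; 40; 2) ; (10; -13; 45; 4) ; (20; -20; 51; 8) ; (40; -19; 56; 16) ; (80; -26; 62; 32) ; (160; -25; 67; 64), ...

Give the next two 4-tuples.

For the first entry, ×2 each step: 5, 10, 20, 40, 80, 160 → 320 → 640.
Second entry: alternating steps +1, −7, +1, −7, …; -14, -13, -20, -19, -26, -25 → -32 → -31.
Third entry goes 40, 45, 51, 56, 62, 67 → 73 → 78 (alternating steps +5, +6, +5, +6, …).
For the fourth entry, ×2 each step: 2, 4, 8, 16, 32, 64 → 128 → 256.
So the next two 4-tuples are (320; -32; 73; 128) and (640; -31; 78; 256).

(320; -32; 73; 128), (640; -31; 78; 256)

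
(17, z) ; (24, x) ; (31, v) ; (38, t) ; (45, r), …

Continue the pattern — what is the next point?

First value goes 17, 24, 31, 38, 45 → 52 (+7 each step).
Letter: z, x, v, t, r → p (letters move back 2 places in the alphabet).
Putting it together: (52, p).

(52, p)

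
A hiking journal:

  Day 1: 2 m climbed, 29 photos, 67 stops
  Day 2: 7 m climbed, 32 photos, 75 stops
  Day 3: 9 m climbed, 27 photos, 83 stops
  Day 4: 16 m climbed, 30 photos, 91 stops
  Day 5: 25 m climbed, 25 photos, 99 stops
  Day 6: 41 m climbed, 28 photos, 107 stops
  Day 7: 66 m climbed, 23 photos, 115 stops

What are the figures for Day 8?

107 m climbed, 26 photos, 123 stops

For the m climbed, each term is the sum of the two before it: 2, 7, 9, 16, 25, 41, 66 → 107.
Photos: alternating steps +3, −5, +3, −5, …; 29, 32, 27, 30, 25, 28, 23 → 26.
Stops: 67, 75, 83, 91, 99, 107, 115 → 123 (+8 each step).
Combining the parts gives 107 m climbed, 26 photos, 123 stops.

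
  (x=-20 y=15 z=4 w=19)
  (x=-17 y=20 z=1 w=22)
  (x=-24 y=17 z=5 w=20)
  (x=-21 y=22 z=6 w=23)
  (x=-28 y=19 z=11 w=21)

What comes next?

(x=-25 y=24 z=17 w=24)

X — alternating steps +3, −7, +3, −7, …: -20, -17, -24, -21, -28 → -25.
Y: 15, 20, 17, 22, 19 → 24 (alternating steps +5, −3, +5, −3, …).
Z: each term is the sum of the two before it; 4, 1, 5, 6, 11 → 17.
W: alternating steps +3, −2, +3, −2, …; 19, 22, 20, 23, 21 → 24.
Putting it together: (x=-25 y=24 z=17 w=24).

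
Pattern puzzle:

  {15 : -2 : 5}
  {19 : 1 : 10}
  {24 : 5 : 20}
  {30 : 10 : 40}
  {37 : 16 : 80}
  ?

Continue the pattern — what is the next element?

First value — differences are 4, 5, 6, … (increasing by 1 each time): 15, 19, 24, 30, 37 → 45.
Second value: differences are 3, 4, 5, … (increasing by 1 each time); -2, 1, 5, 10, 16 → 23.
Third value: ×2 each step; 5, 10, 20, 40, 80 → 160.
So the next element is {45 : 23 : 160}.

{45 : 23 : 160}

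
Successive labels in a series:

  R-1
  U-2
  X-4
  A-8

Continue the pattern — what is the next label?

D-16

For the letter, letters move forward 3 places in the alphabet, wrapping Z→A: R, U, X, A → D.
Second component: ×2 each step, so 1, 2, 4, 8 → 16.
So the next label is D-16.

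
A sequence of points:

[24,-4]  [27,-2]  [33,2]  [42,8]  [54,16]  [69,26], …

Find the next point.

For the first part, differences are 3, 6, 9, … (increasing by 3 each time): 24, 27, 33, 42, 54, 69 → 87.
Second part goes -4, -2, 2, 8, 16, 26 → 38 (differences are 2, 4, 6, … (increasing by 2 each time)).
Combining the parts gives [87,38].

[87,38]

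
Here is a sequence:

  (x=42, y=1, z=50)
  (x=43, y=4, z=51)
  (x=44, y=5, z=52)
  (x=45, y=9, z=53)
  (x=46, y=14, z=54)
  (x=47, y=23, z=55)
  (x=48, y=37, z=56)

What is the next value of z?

57

X goes 42, 43, 44, 45, 46, 47, 48 → 49 (+1 each step).
Z — always 8 more than the x: 50, 51, 52, 53, 54, 55, 56 → 57.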